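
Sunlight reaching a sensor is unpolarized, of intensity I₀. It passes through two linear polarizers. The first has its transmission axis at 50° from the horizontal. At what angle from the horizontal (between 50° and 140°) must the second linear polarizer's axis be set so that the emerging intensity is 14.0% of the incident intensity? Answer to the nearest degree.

θ ≈ 108°

Unpolarized light through the first polarizer → I₁ = ½ I₀, now polarized at 50°.
Need I₂/I₀ = 0.14, so cos²(θ − 50°) = 0.14 / 0.5 = 0.28.
θ − 50° = arccos(√0.28) = 58.1°, giving θ ≈ 50 + 58.1 = 108.1°.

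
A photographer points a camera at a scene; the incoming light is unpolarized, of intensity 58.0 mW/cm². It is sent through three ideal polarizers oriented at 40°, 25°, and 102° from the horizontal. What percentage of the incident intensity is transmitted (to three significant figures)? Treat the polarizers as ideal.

≈ 2.36%

Unpolarized light through the first polarizer → I₁ = 58.0 mW/cm²/2 = 29 mW/cm², polarized at 40°.
I₂ = I₁ · cos²(15°) = 29 · 0.933 = 27.06 mW/cm².
I₃ = I₂ · cos²(77°) = 27.06 · 0.0506 = 1.369 mW/cm².
That is 2.361% of the incident intensity.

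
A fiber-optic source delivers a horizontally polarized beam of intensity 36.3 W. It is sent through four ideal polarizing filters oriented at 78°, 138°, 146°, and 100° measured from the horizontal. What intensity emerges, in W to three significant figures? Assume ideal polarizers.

I ≈ 0.186 W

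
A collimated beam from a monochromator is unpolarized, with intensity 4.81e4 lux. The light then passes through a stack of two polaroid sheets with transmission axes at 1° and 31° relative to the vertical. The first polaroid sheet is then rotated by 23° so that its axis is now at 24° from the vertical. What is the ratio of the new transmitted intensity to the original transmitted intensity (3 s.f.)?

Before rotation:
Unpolarized light through the first polarizer → I₁ = ½ I₀, now polarized at 1°.
I₂ = I₁ cos²(31° − 1°) = 0.5 I₀ · cos²(30°) = 0.375 I₀.
After rotation:
Unpolarized light through the first polarizer → I₁ = ½ I₀, now polarized at 24°.
I₂ = I₁ cos²(31° − 24°) = 0.5 I₀ · cos²(7°) = 0.4926 I₀.
Ratio = 0.4926 / 0.375 = 1.314.

I_new/I_old ≈ 1.31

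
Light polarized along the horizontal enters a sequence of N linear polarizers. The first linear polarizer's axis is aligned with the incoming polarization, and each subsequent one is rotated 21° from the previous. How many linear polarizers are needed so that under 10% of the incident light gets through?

First polarizer is aligned with the polarization: full transmission.
Each further stage multiplies by cos²(21°) = 0.8716.
After N polarizers: T = 0.8716^(N−1). Require T < 0.10 ⇒ N−1 > ln(0.10)/ln(0.8716) = 16.75, so N−1 ≥ 17 and N = 18.
Check: N=18 gives T = 0.09664 < 0.10; N=17 gives T = 0.1109.

N = 18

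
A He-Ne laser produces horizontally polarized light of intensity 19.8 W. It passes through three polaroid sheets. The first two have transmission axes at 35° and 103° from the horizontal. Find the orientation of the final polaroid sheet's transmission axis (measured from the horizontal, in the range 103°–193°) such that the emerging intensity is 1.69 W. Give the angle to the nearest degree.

θ ≈ 121°

I₁ = I₀ cos²(35° − 0°) = I₀ cos²(35°) = 0.671 I₀.
I₂ = I₁ cos²(103° − 35°) = 0.671 I₀ · cos²(68°) = 0.09416 I₀.
Target fraction: 1.69 / 19.8 W = 0.08535 of I₀.
Need I₃/I₀ = 0.08535, so cos²(θ − 103°) = 0.08535 / 0.09416 = 0.9064.
θ − 103° = arccos(√0.9064) = 17.8°, giving θ ≈ 103 + 17.8 = 120.8°.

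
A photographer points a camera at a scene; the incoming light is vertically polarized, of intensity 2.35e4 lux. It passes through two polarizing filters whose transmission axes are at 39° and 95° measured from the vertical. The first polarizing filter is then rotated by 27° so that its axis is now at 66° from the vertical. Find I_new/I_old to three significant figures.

Before rotation:
I₁ = I₀ cos²(39° − 0°) = I₀ cos²(39°) = 0.604 I₀.
I₂ = I₁ cos²(95° − 39°) = 0.604 I₀ · cos²(56°) = 0.1889 I₀.
After rotation:
I₁ = I₀ cos²(66° − 0°) = I₀ cos²(66°) = 0.1654 I₀.
I₂ = I₁ cos²(95° − 66°) = 0.1654 I₀ · cos²(29°) = 0.1266 I₀.
Ratio = 0.1266 / 0.1889 = 0.6701.

I_new/I_old ≈ 0.670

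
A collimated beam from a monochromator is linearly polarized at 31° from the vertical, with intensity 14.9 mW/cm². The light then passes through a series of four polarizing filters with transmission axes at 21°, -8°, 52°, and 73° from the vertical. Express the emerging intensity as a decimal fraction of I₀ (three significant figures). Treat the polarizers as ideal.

I₁ = 14.9 mW/cm² · cos²(10°) = 14.45 mW/cm².
I₂ = I₁ · cos²(29°) = 14.45 · 0.765 = 11.05 mW/cm².
I₃ = I₂ · cos²(60°) = 11.05 · 0.25 = 2.764 mW/cm².
I₄ = I₃ · cos²(21°) = 2.764 · 0.8716 = 2.409 mW/cm².
Transmitted fraction = 0.1617.

I/I₀ ≈ 0.162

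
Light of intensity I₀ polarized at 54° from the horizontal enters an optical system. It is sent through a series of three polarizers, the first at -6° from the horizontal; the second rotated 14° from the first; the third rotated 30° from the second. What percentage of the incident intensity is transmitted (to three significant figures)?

≈ 17.7%

I₁ = I₀ cos²(-6° − 54°) = I₀ cos²(60°) = 0.25 I₀.
I₂ = I₁ cos²(14°) = 0.25 · 0.9415 I₀ = 0.2354 I₀.
I₃ = I₂ cos²(30°) = 0.2354 · 0.75 I₀ = 0.1765 I₀.
That is 17.65% of the incident intensity.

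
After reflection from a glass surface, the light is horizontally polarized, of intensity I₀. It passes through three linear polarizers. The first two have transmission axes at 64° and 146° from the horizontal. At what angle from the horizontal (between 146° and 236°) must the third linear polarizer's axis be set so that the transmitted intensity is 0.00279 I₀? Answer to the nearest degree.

θ ≈ 176°

I₁ = I₀ cos²(64° − 0°) = I₀ cos²(64°) = 0.1922 I₀.
I₂ = I₁ cos²(146° − 64°) = 0.1922 I₀ · cos²(82°) = 0.003722 I₀.
Need I₃/I₀ = 0.00279, so cos²(θ − 146°) = 0.00279 / 0.003722 = 0.7496.
θ − 146° = arccos(√0.7496) = 30.0°, giving θ ≈ 146 + 30.0 = 176.0°.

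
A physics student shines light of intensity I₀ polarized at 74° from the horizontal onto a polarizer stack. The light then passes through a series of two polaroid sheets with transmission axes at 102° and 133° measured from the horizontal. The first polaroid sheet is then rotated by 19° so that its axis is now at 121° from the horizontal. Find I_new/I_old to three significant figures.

Before rotation:
By Malus's law, I₁ = I₀ cos²(102° − 74°) = I₀ cos²(28°) = 0.7796 I₀.
I₂ = I₁ cos²(133° − 102°) = 0.7796 I₀ · cos²(31°) = 0.5728 I₀.
After rotation:
I₁ = I₀ cos²(121° − 74°) = I₀ cos²(47°) = 0.4651 I₀.
I₂ = I₁ cos²(133° − 121°) = 0.4651 I₀ · cos²(12°) = 0.445 I₀.
Ratio = 0.445 / 0.5728 = 0.7769.

I_new/I_old ≈ 0.777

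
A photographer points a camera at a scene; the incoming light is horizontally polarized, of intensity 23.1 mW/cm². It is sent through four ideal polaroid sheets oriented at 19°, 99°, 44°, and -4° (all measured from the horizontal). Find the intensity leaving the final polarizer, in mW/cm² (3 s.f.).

I₁ = 23.1 mW/cm² · cos²(19°) = 20.65 mW/cm².
I₂ = I₁ · cos²(80°) = 20.65 · 0.03015 = 0.6227 mW/cm².
I₃ = I₂ · cos²(55°) = 0.6227 · 0.329 = 0.2049 mW/cm².
I₄ = I₃ · cos²(48°) = 0.2049 · 0.4477 = 0.09173 mW/cm².

I ≈ 0.0917 mW/cm²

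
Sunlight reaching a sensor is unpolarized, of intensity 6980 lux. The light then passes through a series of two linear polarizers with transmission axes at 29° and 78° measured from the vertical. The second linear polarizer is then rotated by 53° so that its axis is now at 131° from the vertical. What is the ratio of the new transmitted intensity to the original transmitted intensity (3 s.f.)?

Before rotation:
Unpolarized light through the first polarizer → I₁ = ½ I₀, now polarized at 29°.
I₂ = I₁ cos²(78° − 29°) = 0.5 I₀ · cos²(49°) = 0.2152 I₀.
After rotation:
Unpolarized light through the first polarizer → I₁ = ½ I₀, now polarized at 29°.
Angle between axes 1 and 2: 78°. I₂ = 0.5 I₀ · cos²(78°) = 0.02161 I₀.
Ratio = 0.02161 / 0.2152 = 0.1004.

I_new/I_old ≈ 0.100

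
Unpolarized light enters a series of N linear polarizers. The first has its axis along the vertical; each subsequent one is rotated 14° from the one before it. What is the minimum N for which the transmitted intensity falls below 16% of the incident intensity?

N = 20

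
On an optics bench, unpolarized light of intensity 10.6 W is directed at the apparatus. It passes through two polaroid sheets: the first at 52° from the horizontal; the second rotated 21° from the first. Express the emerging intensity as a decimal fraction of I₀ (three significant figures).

I/I₀ ≈ 0.436

Unpolarized light through the first polarizer → I₁ = 10.6 W/2 = 5.3 W, polarized at 52°.
I₂ = I₁ · cos²(21°) = 5.3 · 0.8716 = 4.619 W.
Transmitted fraction = 0.4358.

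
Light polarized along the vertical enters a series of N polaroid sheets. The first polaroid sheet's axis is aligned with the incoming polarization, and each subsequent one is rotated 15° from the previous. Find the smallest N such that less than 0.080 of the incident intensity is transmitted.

First polarizer is aligned with the polarization: full transmission.
Each further stage multiplies by cos²(15°) = 0.933.
After N polarizers: T = 0.933^(N−1). Require T < 0.080 ⇒ N−1 > ln(0.080)/ln(0.933) = 36.43, so N−1 ≥ 37 and N = 38.
Check: N=38 gives T = 0.07688 < 0.080; N=37 gives T = 0.0824.

N = 38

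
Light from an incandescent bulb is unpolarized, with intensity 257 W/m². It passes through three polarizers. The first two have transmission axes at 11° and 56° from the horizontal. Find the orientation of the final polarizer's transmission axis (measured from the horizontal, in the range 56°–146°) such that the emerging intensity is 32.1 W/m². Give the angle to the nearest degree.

θ ≈ 101°

Unpolarized light through the first polarizer → I₁ = ½ I₀, now polarized at 11°.
I₂ = I₁ cos²(56° − 11°) = 0.5 I₀ · cos²(45°) = 0.25 I₀.
Target fraction: 32.1 / 257 W/m² = 0.1249 of I₀.
Need I₃/I₀ = 0.1249, so cos²(θ − 56°) = 0.1249 / 0.25 = 0.4996.
θ − 56° = arccos(√0.4996) = 45.0°, giving θ ≈ 56 + 45.0 = 101.0°.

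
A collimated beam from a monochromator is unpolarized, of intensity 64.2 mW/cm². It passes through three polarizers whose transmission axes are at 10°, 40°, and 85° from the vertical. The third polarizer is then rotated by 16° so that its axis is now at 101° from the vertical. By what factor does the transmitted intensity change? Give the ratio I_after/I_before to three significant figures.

I_new/I_old ≈ 0.470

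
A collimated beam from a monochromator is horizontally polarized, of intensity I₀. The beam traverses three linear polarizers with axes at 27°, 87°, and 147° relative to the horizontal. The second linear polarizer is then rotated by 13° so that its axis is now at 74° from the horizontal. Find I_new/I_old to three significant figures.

I_new/I_old ≈ 0.636

Before rotation:
I₁ = I₀ cos²(27° − 0°) = I₀ cos²(27°) = 0.7939 I₀.
I₂ = I₁ cos²(87° − 27°) = 0.7939 I₀ · cos²(60°) = 0.1985 I₀.
I₃ = I₂ cos²(147° − 87°) = 0.1985 I₀ · cos²(60°) = 0.04962 I₀.
After rotation:
I₁ = I₀ cos²(27° − 0°) = I₀ cos²(27°) = 0.7939 I₀.
I₂ = I₁ cos²(74° − 27°) = 0.7939 I₀ · cos²(47°) = 0.3693 I₀.
I₃ = I₂ cos²(147° − 74°) = 0.3693 I₀ · cos²(73°) = 0.03156 I₀.
Ratio = 0.03156 / 0.04962 = 0.6361.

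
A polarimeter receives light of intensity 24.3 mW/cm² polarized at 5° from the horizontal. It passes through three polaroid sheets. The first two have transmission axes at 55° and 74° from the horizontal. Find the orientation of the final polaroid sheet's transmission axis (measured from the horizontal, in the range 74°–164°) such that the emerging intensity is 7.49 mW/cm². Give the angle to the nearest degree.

By Malus's law, I₁ = I₀ cos²(55° − 5°) = I₀ cos²(50°) = 0.4132 I₀.
I₂ = I₁ cos²(74° − 55°) = 0.4132 I₀ · cos²(19°) = 0.3694 I₀.
Target fraction: 7.49 / 24.3 mW/cm² = 0.3082 of I₀.
Need I₃/I₀ = 0.3082, so cos²(θ − 74°) = 0.3082 / 0.3694 = 0.8345.
θ − 74° = arccos(√0.8345) = 24.0°, giving θ ≈ 74 + 24.0 = 98.0°.

θ ≈ 98°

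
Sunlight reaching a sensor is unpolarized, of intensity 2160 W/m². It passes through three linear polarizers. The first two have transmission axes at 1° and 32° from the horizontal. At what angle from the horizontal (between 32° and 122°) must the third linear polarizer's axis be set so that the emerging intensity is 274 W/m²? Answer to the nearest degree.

θ ≈ 86°

Unpolarized light through the first polarizer → I₁ = ½ I₀, now polarized at 1°.
I₂ = I₁ cos²(32° − 1°) = 0.5 I₀ · cos²(31°) = 0.3674 I₀.
Target fraction: 274 / 2160 W/m² = 0.1269 of I₀.
Need I₃/I₀ = 0.1269, so cos²(θ − 32°) = 0.1269 / 0.3674 = 0.3453.
θ − 32° = arccos(√0.3453) = 54.0°, giving θ ≈ 32 + 54.0 = 86.0°.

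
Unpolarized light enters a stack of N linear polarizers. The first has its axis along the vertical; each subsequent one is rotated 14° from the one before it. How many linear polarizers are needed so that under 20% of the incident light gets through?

First polarizer halves the unpolarized light: factor 1/2.
Each further stage multiplies by cos²(14°) = 0.9415.
After N polarizers: T = 0.5·0.9415^(N−1). Require T < 0.20 ⇒ N−1 > ln(0.20/0.5)/ln(0.9415) = 15.19, so N−1 ≥ 16 and N = 17.
Check: N=17 gives T = 0.1905 < 0.20; N=16 gives T = 0.2023.

N = 17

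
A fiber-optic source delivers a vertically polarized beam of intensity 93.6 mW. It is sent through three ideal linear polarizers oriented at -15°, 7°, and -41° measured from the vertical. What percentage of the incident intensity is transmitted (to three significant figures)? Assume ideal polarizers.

≈ 35.9%

By Malus's law, I₁ = 93.6 mW · cos²(15°) = 87.33 mW.
I₂ = I₁ · cos²(22°) = 87.33 · 0.8597 = 75.07 mW.
I₃ = I₂ · cos²(48°) = 75.07 · 0.4477 = 33.61 mW.
That is 35.91% of the incident intensity.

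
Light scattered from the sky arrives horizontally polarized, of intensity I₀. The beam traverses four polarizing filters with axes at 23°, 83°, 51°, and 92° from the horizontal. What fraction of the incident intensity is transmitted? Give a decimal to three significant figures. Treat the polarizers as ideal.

≈ 0.0868 I₀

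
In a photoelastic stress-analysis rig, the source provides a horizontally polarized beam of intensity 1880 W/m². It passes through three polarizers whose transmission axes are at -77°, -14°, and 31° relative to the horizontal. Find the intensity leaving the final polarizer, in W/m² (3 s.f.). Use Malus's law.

I ≈ 9.80 W/m²

By Malus's law, I₁ = 1880 W/m² · cos²(77°) = 95.13 W/m².
I₂ = I₁ · cos²(63°) = 95.13 · 0.2061 = 19.61 W/m².
I₃ = I₂ · cos²(45°) = 19.61 · 0.5 = 9.804 W/m².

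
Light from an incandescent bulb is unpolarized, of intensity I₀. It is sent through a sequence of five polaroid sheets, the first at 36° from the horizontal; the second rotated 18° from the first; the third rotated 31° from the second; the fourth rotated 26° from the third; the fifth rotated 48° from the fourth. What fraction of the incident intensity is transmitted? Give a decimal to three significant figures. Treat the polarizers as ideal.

≈ 0.120 I₀

Unpolarized light through the first polarizer → I₁ = ½ I₀, now polarized at 36°.
I₂ = I₁ cos²(18°) = 0.5 · 0.9045 I₀ = 0.4523 I₀.
I₃ = I₂ cos²(31°) = 0.4523 · 0.7347 I₀ = 0.3323 I₀.
I₄ = I₃ cos²(26°) = 0.3323 · 0.8078 I₀ = 0.2684 I₀.
I₅ = I₄ cos²(48°) = 0.2684 · 0.4477 I₀ = 0.1202 I₀.
Transmitted fraction = 0.1202.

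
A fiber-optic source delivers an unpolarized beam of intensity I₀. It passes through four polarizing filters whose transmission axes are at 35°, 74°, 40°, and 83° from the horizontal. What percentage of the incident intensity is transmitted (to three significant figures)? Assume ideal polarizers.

Unpolarized light through the first polarizer → I₁ = ½ I₀, now polarized at 35°.
I₂ = I₁ cos²(74° − 35°) = 0.5 I₀ · cos²(39°) = 0.302 I₀.
I₃ = I₂ cos²(40° − 74°) = 0.302 I₀ · cos²(34°) = 0.2076 I₀.
I₄ = I₃ cos²(83° − 40°) = 0.2076 I₀ · cos²(43°) = 0.111 I₀.
That is 11.1% of the incident intensity.

≈ 11.1%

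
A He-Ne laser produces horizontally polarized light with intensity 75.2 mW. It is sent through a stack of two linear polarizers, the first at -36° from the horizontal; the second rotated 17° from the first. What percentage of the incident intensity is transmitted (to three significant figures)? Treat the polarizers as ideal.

I₁ = 75.2 mW · cos²(36°) = 49.22 mW.
I₂ = I₁ · cos²(17°) = 49.22 · 0.9145 = 45.01 mW.
That is 59.86% of the incident intensity.

≈ 59.9%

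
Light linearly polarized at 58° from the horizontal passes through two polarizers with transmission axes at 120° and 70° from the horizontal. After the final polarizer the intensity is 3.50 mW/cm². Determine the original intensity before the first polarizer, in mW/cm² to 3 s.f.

I₀ ≈ 38.4 mW/cm²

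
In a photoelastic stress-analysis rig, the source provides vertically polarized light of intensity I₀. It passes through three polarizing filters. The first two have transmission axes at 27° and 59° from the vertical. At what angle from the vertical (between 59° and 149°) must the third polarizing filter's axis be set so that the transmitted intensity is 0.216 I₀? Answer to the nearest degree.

θ ≈ 111°

I₁ = I₀ cos²(27° − 0°) = I₀ cos²(27°) = 0.7939 I₀.
I₂ = I₁ cos²(59° − 27°) = 0.7939 I₀ · cos²(32°) = 0.571 I₀.
Need I₃/I₀ = 0.216, so cos²(θ − 59°) = 0.216 / 0.571 = 0.3783.
θ − 59° = arccos(√0.3783) = 52.0°, giving θ ≈ 59 + 52.0 = 111.0°.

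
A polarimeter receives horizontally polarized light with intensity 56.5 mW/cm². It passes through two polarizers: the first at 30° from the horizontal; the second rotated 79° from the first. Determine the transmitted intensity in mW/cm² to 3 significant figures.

By Malus's law, I₁ = 56.5 mW/cm² · cos²(30°) = 42.38 mW/cm².
I₂ = I₁ · cos²(79°) = 42.38 · 0.03641 = 1.543 mW/cm².

I ≈ 1.54 mW/cm²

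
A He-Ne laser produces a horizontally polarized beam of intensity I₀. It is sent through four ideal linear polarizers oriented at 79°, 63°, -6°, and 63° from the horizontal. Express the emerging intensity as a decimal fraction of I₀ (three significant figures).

I₁ = I₀ cos²(79° − 0°) = I₀ cos²(79°) = 0.03641 I₀.
I₂ = I₁ cos²(63° − 79°) = 0.03641 I₀ · cos²(16°) = 0.03364 I₀.
I₃ = I₂ cos²(-6° − 63°) = 0.03364 I₀ · cos²(69°) = 0.004321 I₀.
I₄ = I₃ cos²(63° + 6°) = 0.004321 I₀ · cos²(69°) = 0.0005549 I₀.
Transmitted fraction = 0.0005549.

≈ 0.000555 I₀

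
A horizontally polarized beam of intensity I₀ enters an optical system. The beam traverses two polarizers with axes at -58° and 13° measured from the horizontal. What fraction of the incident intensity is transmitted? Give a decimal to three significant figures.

≈ 0.0298 I₀

I₁ = I₀ cos²(-58° − 0°) = I₀ cos²(58°) = 0.2808 I₀.
I₂ = I₁ cos²(13° + 58°) = 0.2808 I₀ · cos²(71°) = 0.02976 I₀.
Transmitted fraction = 0.02976.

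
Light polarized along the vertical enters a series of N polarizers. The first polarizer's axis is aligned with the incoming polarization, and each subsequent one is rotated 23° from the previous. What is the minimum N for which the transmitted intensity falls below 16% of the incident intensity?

First polarizer is aligned with the polarization: full transmission.
Each further stage multiplies by cos²(23°) = 0.8473.
After N polarizers: T = 0.8473^(N−1). Require T < 0.16 ⇒ N−1 > ln(0.16)/ln(0.8473) = 11.06, so N−1 ≥ 12 and N = 13.
Check: N=13 gives T = 0.137 < 0.16; N=12 gives T = 0.1616.

N = 13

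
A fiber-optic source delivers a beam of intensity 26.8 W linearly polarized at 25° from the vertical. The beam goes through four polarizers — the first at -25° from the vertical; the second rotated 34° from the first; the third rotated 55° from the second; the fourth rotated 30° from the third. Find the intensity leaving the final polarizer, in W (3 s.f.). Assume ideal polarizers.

I₁ = 26.8 W · cos²(50°) = 11.07 W.
I₂ = I₁ · cos²(34°) = 11.07 · 0.6873 = 7.611 W.
I₃ = I₂ · cos²(55°) = 7.611 · 0.329 = 2.504 W.
I₄ = I₃ · cos²(30°) = 2.504 · 0.75 = 1.878 W.

I ≈ 1.88 W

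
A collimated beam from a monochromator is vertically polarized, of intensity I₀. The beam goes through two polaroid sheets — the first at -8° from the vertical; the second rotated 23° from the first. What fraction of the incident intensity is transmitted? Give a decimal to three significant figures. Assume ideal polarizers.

By Malus's law, I₁ = I₀ cos²(-8° − 0°) = I₀ cos²(8°) = 0.9806 I₀.
I₂ = I₁ cos²(23°) = 0.9806 · 0.8473 I₀ = 0.8309 I₀.
Transmitted fraction = 0.8309.

≈ 0.831 I₀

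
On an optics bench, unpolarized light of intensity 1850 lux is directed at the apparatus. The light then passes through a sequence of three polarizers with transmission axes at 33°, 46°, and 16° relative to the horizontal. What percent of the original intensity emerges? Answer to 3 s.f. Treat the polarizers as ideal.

≈ 35.6%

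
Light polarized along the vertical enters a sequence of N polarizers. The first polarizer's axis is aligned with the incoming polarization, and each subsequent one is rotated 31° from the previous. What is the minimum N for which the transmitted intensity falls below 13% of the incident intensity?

First polarizer is aligned with the polarization: full transmission.
Each further stage multiplies by cos²(31°) = 0.7347.
After N polarizers: T = 0.7347^(N−1). Require T < 0.13 ⇒ N−1 > ln(0.13)/ln(0.7347) = 6.62, so N−1 ≥ 7 and N = 8.
Check: N=8 gives T = 0.1156 < 0.13; N=7 gives T = 0.1573.

N = 8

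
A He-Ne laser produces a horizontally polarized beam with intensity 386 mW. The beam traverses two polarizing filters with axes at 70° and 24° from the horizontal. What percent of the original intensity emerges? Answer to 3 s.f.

I₁ = 386 mW · cos²(70°) = 45.15 mW.
I₂ = I₁ · cos²(46°) = 45.15 · 0.4826 = 21.79 mW.
That is 5.645% of the incident intensity.

≈ 5.64%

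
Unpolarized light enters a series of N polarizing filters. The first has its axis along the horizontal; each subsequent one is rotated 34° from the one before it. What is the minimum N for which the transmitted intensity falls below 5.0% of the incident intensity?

First polarizer halves the unpolarized light: factor 1/2.
Each further stage multiplies by cos²(34°) = 0.6873.
After N polarizers: T = 0.5·0.6873^(N−1). Require T < 0.050 ⇒ N−1 > ln(0.050/0.5)/ln(0.6873) = 6.14, so N−1 ≥ 7 and N = 8.
Check: N=8 gives T = 0.03623 < 0.050; N=7 gives T = 0.05271.

N = 8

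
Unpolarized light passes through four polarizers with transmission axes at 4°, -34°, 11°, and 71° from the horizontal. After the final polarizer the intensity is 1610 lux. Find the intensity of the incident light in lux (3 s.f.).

I₀ ≈ 4.15e4 lux

Unpolarized light through the first polarizer → I₁ = ½ I₀, now polarized at 4°.
I₂ = I₁ cos²(-34° − 4°) = 0.5 I₀ · cos²(38°) = 0.3105 I₀.
I₃ = I₂ cos²(11° + 34°) = 0.3105 I₀ · cos²(45°) = 0.1552 I₀.
I₄ = I₃ cos²(71° − 11°) = 0.1552 I₀ · cos²(60°) = 0.03881 I₀.
So 1610 lux = 0.03881 I₀, giving I₀ = 1610/0.03881 = 4.148e+04 lux.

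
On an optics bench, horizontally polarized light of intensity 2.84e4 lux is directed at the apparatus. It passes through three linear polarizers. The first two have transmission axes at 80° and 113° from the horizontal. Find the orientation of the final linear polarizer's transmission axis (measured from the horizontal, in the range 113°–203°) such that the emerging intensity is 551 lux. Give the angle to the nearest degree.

θ ≈ 130°

By Malus's law, I₁ = I₀ cos²(80° − 0°) = I₀ cos²(80°) = 0.03015 I₀.
I₂ = I₁ cos²(113° − 80°) = 0.03015 I₀ · cos²(33°) = 0.02121 I₀.
Target fraction: 551 / 2.84e4 lux = 0.0194 of I₀.
Need I₃/I₀ = 0.0194, so cos²(θ − 113°) = 0.0194 / 0.02121 = 0.9148.
θ − 113° = arccos(√0.9148) = 17.0°, giving θ ≈ 113 + 17.0 = 130.0°.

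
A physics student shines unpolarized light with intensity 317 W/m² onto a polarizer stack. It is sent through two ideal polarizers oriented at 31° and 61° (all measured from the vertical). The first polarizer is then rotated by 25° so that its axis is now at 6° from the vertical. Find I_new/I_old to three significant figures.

I_new/I_old ≈ 0.439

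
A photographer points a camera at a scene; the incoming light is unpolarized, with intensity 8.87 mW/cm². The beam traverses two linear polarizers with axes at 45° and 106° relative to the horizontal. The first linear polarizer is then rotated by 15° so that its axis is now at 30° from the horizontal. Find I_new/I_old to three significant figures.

I_new/I_old ≈ 0.249

Before rotation:
Unpolarized light through the first polarizer → I₁ = ½ I₀, now polarized at 45°.
I₂ = I₁ cos²(106° − 45°) = 0.5 I₀ · cos²(61°) = 0.1175 I₀.
After rotation:
Unpolarized light through the first polarizer → I₁ = ½ I₀, now polarized at 30°.
I₂ = I₁ cos²(106° − 30°) = 0.5 I₀ · cos²(76°) = 0.02926 I₀.
Ratio = 0.02926 / 0.1175 = 0.249.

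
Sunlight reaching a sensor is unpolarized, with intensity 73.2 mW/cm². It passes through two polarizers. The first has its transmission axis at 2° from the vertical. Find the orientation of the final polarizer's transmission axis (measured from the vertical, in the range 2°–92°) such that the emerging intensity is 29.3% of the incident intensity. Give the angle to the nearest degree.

θ ≈ 42°

Unpolarized light through the first polarizer → I₁ = ½ I₀, now polarized at 2°.
Need I₂/I₀ = 0.293, so cos²(θ − 2°) = 0.293 / 0.5 = 0.586.
θ − 2° = arccos(√0.586) = 40.0°, giving θ ≈ 2 + 40.0 = 42.0°.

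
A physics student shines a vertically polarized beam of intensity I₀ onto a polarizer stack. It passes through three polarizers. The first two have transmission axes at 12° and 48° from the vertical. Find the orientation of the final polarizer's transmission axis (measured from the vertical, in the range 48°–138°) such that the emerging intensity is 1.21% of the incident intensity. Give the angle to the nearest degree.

θ ≈ 130°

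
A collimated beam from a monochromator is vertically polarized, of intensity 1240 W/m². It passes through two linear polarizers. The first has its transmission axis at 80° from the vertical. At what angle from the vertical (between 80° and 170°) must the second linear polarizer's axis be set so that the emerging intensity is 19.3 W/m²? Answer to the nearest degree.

θ ≈ 124°

I₁ = I₀ cos²(80° − 0°) = I₀ cos²(80°) = 0.03015 I₀.
Target fraction: 19.3 / 1240 W/m² = 0.01556 of I₀.
Need I₂/I₀ = 0.01556, so cos²(θ − 80°) = 0.01556 / 0.03015 = 0.5162.
θ − 80° = arccos(√0.5162) = 44.1°, giving θ ≈ 80 + 44.1 = 124.1°.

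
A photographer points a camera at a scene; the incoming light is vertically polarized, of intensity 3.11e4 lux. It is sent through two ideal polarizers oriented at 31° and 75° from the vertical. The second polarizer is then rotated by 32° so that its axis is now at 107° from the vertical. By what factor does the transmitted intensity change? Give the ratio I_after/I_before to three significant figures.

Before rotation:
By Malus's law, I₁ = I₀ cos²(31° − 0°) = I₀ cos²(31°) = 0.7347 I₀.
I₂ = I₁ cos²(75° − 31°) = 0.7347 I₀ · cos²(44°) = 0.3802 I₀.
After rotation:
I₁ = I₀ cos²(31° − 0°) = I₀ cos²(31°) = 0.7347 I₀.
I₂ = I₁ cos²(107° − 31°) = 0.7347 I₀ · cos²(76°) = 0.043 I₀.
Ratio = 0.043 / 0.3802 = 0.1131.

I_new/I_old ≈ 0.113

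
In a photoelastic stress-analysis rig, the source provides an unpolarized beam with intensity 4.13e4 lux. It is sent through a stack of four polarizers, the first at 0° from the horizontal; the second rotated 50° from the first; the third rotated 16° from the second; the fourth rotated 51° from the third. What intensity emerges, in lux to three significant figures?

I ≈ 3120 lux

Unpolarized light through the first polarizer → I₁ = 4.13e4 lux/2 = 2.065e+04 lux, polarized at 0°.
I₂ = I₁ · cos²(50°) = 2.065e+04 · 0.4132 = 8532 lux.
I₃ = I₂ · cos²(16°) = 8532 · 0.924 = 7884 lux.
I₄ = I₃ · cos²(51°) = 7884 · 0.396 = 3122 lux.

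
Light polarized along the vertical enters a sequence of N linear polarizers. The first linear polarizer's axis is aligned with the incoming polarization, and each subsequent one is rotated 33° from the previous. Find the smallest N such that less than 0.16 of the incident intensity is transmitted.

First polarizer is aligned with the polarization: full transmission.
Each further stage multiplies by cos²(33°) = 0.7034.
After N polarizers: T = 0.7034^(N−1). Require T < 0.16 ⇒ N−1 > ln(0.16)/ln(0.7034) = 5.21, so N−1 ≥ 6 and N = 7.
Check: N=7 gives T = 0.1211 < 0.16; N=6 gives T = 0.1722.

N = 7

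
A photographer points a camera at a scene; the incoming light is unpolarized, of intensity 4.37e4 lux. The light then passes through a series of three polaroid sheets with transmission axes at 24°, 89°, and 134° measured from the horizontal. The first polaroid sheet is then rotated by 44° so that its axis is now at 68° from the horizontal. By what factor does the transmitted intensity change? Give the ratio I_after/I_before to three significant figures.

Before rotation:
Unpolarized light through the first polarizer → I₁ = ½ I₀, now polarized at 24°.
I₂ = I₁ cos²(89° − 24°) = 0.5 I₀ · cos²(65°) = 0.0893 I₀.
I₃ = I₂ cos²(134° − 89°) = 0.0893 I₀ · cos²(45°) = 0.04465 I₀.
After rotation:
Unpolarized light through the first polarizer → I₁ = ½ I₀, now polarized at 68°.
I₂ = I₁ cos²(89° − 68°) = 0.5 I₀ · cos²(21°) = 0.4358 I₀.
I₃ = I₂ cos²(134° − 89°) = 0.4358 I₀ · cos²(45°) = 0.2179 I₀.
Ratio = 0.2179 / 0.04465 = 4.88.

I_new/I_old ≈ 4.88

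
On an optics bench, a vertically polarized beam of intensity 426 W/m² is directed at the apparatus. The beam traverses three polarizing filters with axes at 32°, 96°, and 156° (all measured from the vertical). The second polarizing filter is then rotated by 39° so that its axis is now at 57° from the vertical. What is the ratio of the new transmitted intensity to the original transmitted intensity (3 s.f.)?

I_new/I_old ≈ 0.418

Before rotation:
By Malus's law, I₁ = I₀ cos²(32° − 0°) = I₀ cos²(32°) = 0.7192 I₀.
I₂ = I₁ cos²(96° − 32°) = 0.7192 I₀ · cos²(64°) = 0.1382 I₀.
I₃ = I₂ cos²(156° − 96°) = 0.1382 I₀ · cos²(60°) = 0.03455 I₀.
After rotation:
I₁ = I₀ cos²(32° − 0°) = I₀ cos²(32°) = 0.7192 I₀.
I₂ = I₁ cos²(57° − 32°) = 0.7192 I₀ · cos²(25°) = 0.5907 I₀.
Angle between axes 2 and 3: 81°. I₃ = 0.5907 I₀ · cos²(81°) = 0.01446 I₀.
Ratio = 0.01446 / 0.03455 = 0.4184.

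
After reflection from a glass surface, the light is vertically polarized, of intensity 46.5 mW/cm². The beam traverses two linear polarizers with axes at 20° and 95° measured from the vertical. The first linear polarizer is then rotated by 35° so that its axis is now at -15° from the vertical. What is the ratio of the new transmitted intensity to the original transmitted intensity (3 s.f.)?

I_new/I_old ≈ 1.85

Before rotation:
By Malus's law, I₁ = I₀ cos²(20° − 0°) = I₀ cos²(20°) = 0.883 I₀.
I₂ = I₁ cos²(95° − 20°) = 0.883 I₀ · cos²(75°) = 0.05915 I₀.
After rotation:
I₁ = I₀ cos²(-15° − 0°) = I₀ cos²(15°) = 0.933 I₀.
Angle between axes 1 and 2: 70°. I₂ = 0.933 I₀ · cos²(70°) = 0.1091 I₀.
Ratio = 0.1091 / 0.05915 = 1.845.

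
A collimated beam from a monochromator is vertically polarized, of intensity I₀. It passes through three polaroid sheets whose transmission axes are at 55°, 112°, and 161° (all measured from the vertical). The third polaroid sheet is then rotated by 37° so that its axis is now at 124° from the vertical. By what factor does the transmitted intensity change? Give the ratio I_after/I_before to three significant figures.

Before rotation:
By Malus's law, I₁ = I₀ cos²(55° − 0°) = I₀ cos²(55°) = 0.329 I₀.
I₂ = I₁ cos²(112° − 55°) = 0.329 I₀ · cos²(57°) = 0.09759 I₀.
I₃ = I₂ cos²(161° − 112°) = 0.09759 I₀ · cos²(49°) = 0.042 I₀.
After rotation:
I₁ = I₀ cos²(55° − 0°) = I₀ cos²(55°) = 0.329 I₀.
I₂ = I₁ cos²(112° − 55°) = 0.329 I₀ · cos²(57°) = 0.09759 I₀.
I₃ = I₂ cos²(124° − 112°) = 0.09759 I₀ · cos²(12°) = 0.09337 I₀.
Ratio = 0.09337 / 0.042 = 2.223.

I_new/I_old ≈ 2.22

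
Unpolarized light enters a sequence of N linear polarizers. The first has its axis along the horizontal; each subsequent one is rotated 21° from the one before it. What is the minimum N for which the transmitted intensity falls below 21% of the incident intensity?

First polarizer halves the unpolarized light: factor 1/2.
Each further stage multiplies by cos²(21°) = 0.8716.
After N polarizers: T = 0.5·0.8716^(N−1). Require T < 0.21 ⇒ N−1 > ln(0.21/0.5)/ln(0.8716) = 6.31, so N−1 ≥ 7 and N = 8.
Check: N=8 gives T = 0.191 < 0.21; N=7 gives T = 0.2192.

N = 8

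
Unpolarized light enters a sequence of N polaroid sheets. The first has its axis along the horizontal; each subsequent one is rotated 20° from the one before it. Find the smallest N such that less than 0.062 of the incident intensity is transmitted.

First polarizer halves the unpolarized light: factor 1/2.
Each further stage multiplies by cos²(20°) = 0.883.
After N polarizers: T = 0.5·0.883^(N−1). Require T < 0.062 ⇒ N−1 > ln(0.062/0.5)/ln(0.883) = 16.78, so N−1 ≥ 17 and N = 18.
Check: N=18 gives T = 0.06032 < 0.062; N=17 gives T = 0.06832.

N = 18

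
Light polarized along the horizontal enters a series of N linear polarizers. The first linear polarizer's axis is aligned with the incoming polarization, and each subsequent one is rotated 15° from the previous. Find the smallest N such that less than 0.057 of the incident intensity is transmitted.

N = 43

First polarizer is aligned with the polarization: full transmission.
Each further stage multiplies by cos²(15°) = 0.933.
After N polarizers: T = 0.933^(N−1). Require T < 0.057 ⇒ N−1 > ln(0.057)/ln(0.933) = 41.32, so N−1 ≥ 42 and N = 43.
Check: N=43 gives T = 0.05436 < 0.057; N=42 gives T = 0.05826.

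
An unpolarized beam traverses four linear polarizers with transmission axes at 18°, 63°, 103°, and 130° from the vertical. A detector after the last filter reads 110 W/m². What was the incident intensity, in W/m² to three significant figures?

I₀ ≈ 944 W/m²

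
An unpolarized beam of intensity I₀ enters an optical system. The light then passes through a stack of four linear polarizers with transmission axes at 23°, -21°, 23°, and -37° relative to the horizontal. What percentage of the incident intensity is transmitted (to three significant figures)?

≈ 3.35%

Unpolarized light through the first polarizer → I₁ = ½ I₀, now polarized at 23°.
I₂ = I₁ cos²(-21° − 23°) = 0.5 I₀ · cos²(44°) = 0.2587 I₀.
I₃ = I₂ cos²(23° + 21°) = 0.2587 I₀ · cos²(44°) = 0.1339 I₀.
I₄ = I₃ cos²(-37° − 23°) = 0.1339 I₀ · cos²(60°) = 0.03347 I₀.
That is 3.347% of the incident intensity.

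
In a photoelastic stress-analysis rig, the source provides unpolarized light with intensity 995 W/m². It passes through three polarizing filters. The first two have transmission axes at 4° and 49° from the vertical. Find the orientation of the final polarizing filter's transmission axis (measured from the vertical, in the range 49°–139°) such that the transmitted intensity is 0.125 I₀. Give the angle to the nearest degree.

θ ≈ 94°

Unpolarized light through the first polarizer → I₁ = ½ I₀, now polarized at 4°.
I₂ = I₁ cos²(49° − 4°) = 0.5 I₀ · cos²(45°) = 0.25 I₀.
Need I₃/I₀ = 0.125, so cos²(θ − 49°) = 0.125 / 0.25 = 0.5.
θ − 49° = arccos(√0.5) = 45.0°, giving θ ≈ 49 + 45.0 = 94.0°.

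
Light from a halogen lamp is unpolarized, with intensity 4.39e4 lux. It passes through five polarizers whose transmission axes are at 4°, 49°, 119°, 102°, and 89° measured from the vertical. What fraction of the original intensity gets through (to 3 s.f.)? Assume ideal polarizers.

I/I₀ ≈ 0.0254

Unpolarized light through the first polarizer → I₁ = 4.39e4 lux/2 = 2.195e+04 lux, polarized at 4°.
I₂ = I₁ · cos²(45°) = 2.195e+04 · 0.5 = 1.098e+04 lux.
I₃ = I₂ · cos²(70°) = 1.098e+04 · 0.117 = 1284 lux.
I₄ = I₃ · cos²(17°) = 1284 · 0.9145 = 1174 lux.
I₅ = I₄ · cos²(13°) = 1174 · 0.9494 = 1115 lux.
Transmitted fraction = 0.02539.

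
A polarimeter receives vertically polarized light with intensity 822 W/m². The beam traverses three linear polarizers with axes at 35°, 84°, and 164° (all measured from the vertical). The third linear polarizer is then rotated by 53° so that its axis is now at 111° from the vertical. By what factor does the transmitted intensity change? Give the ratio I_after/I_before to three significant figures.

I_new/I_old ≈ 26.3

Before rotation:
I₁ = I₀ cos²(35° − 0°) = I₀ cos²(35°) = 0.671 I₀.
I₂ = I₁ cos²(84° − 35°) = 0.671 I₀ · cos²(49°) = 0.2888 I₀.
I₃ = I₂ cos²(164° − 84°) = 0.2888 I₀ · cos²(80°) = 0.008709 I₀.
After rotation:
I₁ = I₀ cos²(35° − 0°) = I₀ cos²(35°) = 0.671 I₀.
I₂ = I₁ cos²(84° − 35°) = 0.671 I₀ · cos²(49°) = 0.2888 I₀.
I₃ = I₂ cos²(111° − 84°) = 0.2888 I₀ · cos²(27°) = 0.2293 I₀.
Ratio = 0.2293 / 0.008709 = 26.33.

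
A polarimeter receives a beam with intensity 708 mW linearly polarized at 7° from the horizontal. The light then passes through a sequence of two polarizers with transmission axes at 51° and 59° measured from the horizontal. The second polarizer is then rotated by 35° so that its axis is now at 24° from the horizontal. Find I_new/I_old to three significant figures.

Before rotation:
I₁ = I₀ cos²(51° − 7°) = I₀ cos²(44°) = 0.5174 I₀.
I₂ = I₁ cos²(59° − 51°) = 0.5174 I₀ · cos²(8°) = 0.5074 I₀.
After rotation:
I₁ = I₀ cos²(51° − 7°) = I₀ cos²(44°) = 0.5174 I₀.
I₂ = I₁ cos²(24° − 51°) = 0.5174 I₀ · cos²(27°) = 0.4108 I₀.
Ratio = 0.4108 / 0.5074 = 0.8096.

I_new/I_old ≈ 0.810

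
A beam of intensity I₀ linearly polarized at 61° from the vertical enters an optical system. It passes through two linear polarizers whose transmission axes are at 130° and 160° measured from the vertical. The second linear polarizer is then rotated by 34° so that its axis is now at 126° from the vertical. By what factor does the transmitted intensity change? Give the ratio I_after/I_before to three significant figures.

Before rotation:
I₁ = I₀ cos²(130° − 61°) = I₀ cos²(69°) = 0.1284 I₀.
I₂ = I₁ cos²(160° − 130°) = 0.1284 I₀ · cos²(30°) = 0.09632 I₀.
After rotation:
I₁ = I₀ cos²(130° − 61°) = I₀ cos²(69°) = 0.1284 I₀.
I₂ = I₁ cos²(126° − 130°) = 0.1284 I₀ · cos²(4°) = 0.1278 I₀.
Ratio = 0.1278 / 0.09632 = 1.327.

I_new/I_old ≈ 1.33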